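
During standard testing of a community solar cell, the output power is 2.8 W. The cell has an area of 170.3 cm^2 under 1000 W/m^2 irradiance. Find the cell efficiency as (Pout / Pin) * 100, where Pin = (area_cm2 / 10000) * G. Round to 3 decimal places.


First compute the input power:
  Pin = area_cm2 / 10000 * G = 170.3 / 10000 * 1000 = 17.03 W
Then compute efficiency:
  Efficiency = (Pout / Pin) * 100 = (2.8 / 17.03) * 100
  Efficiency = 16.442%

16.442


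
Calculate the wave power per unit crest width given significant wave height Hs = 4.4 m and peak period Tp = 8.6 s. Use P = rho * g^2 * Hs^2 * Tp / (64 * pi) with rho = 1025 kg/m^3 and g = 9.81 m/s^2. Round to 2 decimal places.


Apply wave power formula:
  g^2 = 9.81^2 = 96.2361
  Hs^2 = 4.4^2 = 19.36
  Numerator = rho * g^2 * Hs^2 * Tp = 1025 * 96.2361 * 19.36 * 8.6 = 16423498.85
  Denominator = 64 * pi = 201.0619
  P = 16423498.85 / 201.0619 = 81683.78 W/m

81683.78


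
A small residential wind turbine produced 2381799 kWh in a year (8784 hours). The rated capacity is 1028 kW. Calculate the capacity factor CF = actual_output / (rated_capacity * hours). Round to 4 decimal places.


Capacity factor = actual output / maximum possible output
Maximum possible = rated * hours = 1028 * 8784 = 9029952 kWh
CF = 2381799 / 9029952
CF = 0.2638

0.2638


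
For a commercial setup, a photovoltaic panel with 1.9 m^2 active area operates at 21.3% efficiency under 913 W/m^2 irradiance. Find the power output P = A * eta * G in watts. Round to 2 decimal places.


Use the solar power formula P = A * eta * G.
Given: A = 1.9 m^2, eta = 0.213, G = 913 W/m^2
P = 1.9 * 0.213 * 913
P = 369.49 W

369.49


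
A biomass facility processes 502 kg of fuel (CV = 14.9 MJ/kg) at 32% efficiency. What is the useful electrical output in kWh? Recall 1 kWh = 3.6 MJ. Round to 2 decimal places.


Total energy = mass * CV = 502 * 14.9 = 7479.8 MJ
Useful energy = total * eta = 7479.8 * 0.32 = 2393.54 MJ
Convert to kWh: 2393.54 / 3.6
Useful energy = 664.87 kWh

664.87


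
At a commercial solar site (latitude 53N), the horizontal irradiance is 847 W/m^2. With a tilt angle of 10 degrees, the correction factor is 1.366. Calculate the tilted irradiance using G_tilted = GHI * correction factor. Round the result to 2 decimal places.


Identify the given values:
  GHI = 847 W/m^2, tilt correction factor = 1.366
Apply the formula G_tilted = GHI * factor:
  G_tilted = 847 * 1.366
  G_tilted = 1157.00 W/m^2

1157.00


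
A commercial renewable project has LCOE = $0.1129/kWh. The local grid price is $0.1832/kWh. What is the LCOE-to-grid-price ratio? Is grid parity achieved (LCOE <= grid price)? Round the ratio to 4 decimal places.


Compare LCOE to grid price:
  LCOE = $0.1129/kWh, Grid price = $0.1832/kWh
  Ratio = LCOE / grid_price = 0.1129 / 0.1832 = 0.6163
  Grid parity achieved (ratio <= 1)? yes

0.6163


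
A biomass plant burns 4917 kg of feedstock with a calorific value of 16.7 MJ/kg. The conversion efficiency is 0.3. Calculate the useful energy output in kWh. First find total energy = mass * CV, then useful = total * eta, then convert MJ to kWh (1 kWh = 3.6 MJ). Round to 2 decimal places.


Total energy = mass * CV = 4917 * 16.7 = 82113.9 MJ
Useful energy = total * eta = 82113.9 * 0.3 = 24634.17 MJ
Convert to kWh: 24634.17 / 3.6
Useful energy = 6842.83 kWh

6842.83


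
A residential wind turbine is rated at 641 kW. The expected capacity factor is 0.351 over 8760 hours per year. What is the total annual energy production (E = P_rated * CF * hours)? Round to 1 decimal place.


Annual energy = rated_kW * capacity_factor * hours_per_year
Given: P_rated = 641 kW, CF = 0.351, hours = 8760
E = 641 * 0.351 * 8760
E = 1970921.2 kWh

1970921.2


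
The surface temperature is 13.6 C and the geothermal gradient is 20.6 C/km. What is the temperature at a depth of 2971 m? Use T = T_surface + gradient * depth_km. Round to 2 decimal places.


Convert depth to km: 2971 / 1000 = 2.971 km
Temperature increase = gradient * depth_km = 20.6 * 2.971 = 61.2 C
Temperature at depth = T_surface + delta_T = 13.6 + 61.2
T = 74.80 C

74.80


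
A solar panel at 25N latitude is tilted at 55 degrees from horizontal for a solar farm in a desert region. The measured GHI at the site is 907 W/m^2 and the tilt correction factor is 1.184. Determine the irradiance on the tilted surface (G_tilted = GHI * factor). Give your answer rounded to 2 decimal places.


Identify the given values:
  GHI = 907 W/m^2, tilt correction factor = 1.184
Apply the formula G_tilted = GHI * factor:
  G_tilted = 907 * 1.184
  G_tilted = 1073.89 W/m^2

1073.89


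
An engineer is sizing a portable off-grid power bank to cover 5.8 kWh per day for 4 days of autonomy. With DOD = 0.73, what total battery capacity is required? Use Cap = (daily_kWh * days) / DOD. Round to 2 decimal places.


Total energy needed = daily * days = 5.8 * 4 = 23.2 kWh
Account for depth of discharge:
  Cap = total_energy / DOD = 23.2 / 0.73
  Cap = 31.78 kWh

31.78


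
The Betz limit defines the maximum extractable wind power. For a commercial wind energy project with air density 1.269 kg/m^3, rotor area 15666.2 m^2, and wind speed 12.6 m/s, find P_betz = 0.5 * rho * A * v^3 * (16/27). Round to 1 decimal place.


The Betz coefficient Cp_max = 16/27 = 0.5926
v^3 = 12.6^3 = 2000.376
P_betz = 0.5 * rho * A * v^3 * Cp_max
P_betz = 0.5 * 1.269 * 15666.2 * 2000.376 * 0.5926
P_betz = 11783197.2 W

11783197.2


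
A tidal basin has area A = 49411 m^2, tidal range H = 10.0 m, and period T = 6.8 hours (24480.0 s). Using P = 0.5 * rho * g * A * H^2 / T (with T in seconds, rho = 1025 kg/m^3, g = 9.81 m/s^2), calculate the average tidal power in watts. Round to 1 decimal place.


Convert period to seconds: T = 6.8 * 3600 = 24480.0 s
H^2 = 10.0^2 = 100.0
P = 0.5 * rho * g * A * H^2 / T
P = 0.5 * 1025 * 9.81 * 49411 * 100.0 / 24480.0
P = 1014787.5 W

1014787.5


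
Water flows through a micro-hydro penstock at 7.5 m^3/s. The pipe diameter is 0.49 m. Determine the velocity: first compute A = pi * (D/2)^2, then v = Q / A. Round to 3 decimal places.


Compute pipe cross-sectional area:
  A = pi * (D/2)^2 = pi * (0.49/2)^2 = 0.1886 m^2
Calculate velocity:
  v = Q / A = 7.5 / 0.1886
  v = 39.772 m/s

39.772


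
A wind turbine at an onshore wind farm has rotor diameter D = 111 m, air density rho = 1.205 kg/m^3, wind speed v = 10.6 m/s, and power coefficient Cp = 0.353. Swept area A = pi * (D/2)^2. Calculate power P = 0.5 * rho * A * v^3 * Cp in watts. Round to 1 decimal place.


Step 1 -- Compute swept area:
  A = pi * (D/2)^2 = pi * (111/2)^2 = 9676.89 m^2
Step 2 -- Apply wind power equation:
  P = 0.5 * rho * A * v^3 * Cp
  v^3 = 10.6^3 = 1191.016
  P = 0.5 * 1.205 * 9676.89 * 1191.016 * 0.353
  P = 2451236.4 W

2451236.4


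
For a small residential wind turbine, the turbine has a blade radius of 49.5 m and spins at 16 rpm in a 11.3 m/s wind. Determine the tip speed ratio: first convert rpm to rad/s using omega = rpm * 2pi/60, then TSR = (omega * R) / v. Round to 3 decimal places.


Convert rotational speed to rad/s:
  omega = 16 * 2 * pi / 60 = 1.6755 rad/s
Compute tip speed:
  v_tip = omega * R = 1.6755 * 49.5 = 82.938 m/s
Tip speed ratio:
  TSR = v_tip / v_wind = 82.938 / 11.3 = 7.340

7.340


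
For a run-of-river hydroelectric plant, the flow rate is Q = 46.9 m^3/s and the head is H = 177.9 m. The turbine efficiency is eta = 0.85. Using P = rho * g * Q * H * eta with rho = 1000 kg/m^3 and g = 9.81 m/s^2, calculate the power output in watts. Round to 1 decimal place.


Apply the hydropower formula P = rho * g * Q * H * eta
rho * g = 1000 * 9.81 = 9810.0
P = 9810.0 * 46.9 * 177.9 * 0.85
P = 69572358.1 W

69572358.1


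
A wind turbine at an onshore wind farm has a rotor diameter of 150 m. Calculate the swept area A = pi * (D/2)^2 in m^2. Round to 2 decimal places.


Compute the rotor radius:
  r = D / 2 = 150 / 2 = 75.0 m
Calculate swept area:
  A = pi * r^2 = pi * 75.0^2
  A = 17671.46 m^2

17671.46


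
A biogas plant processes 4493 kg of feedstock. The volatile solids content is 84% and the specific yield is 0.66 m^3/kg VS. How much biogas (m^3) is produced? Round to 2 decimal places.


Compute volatile solids:
  VS = mass * VS_fraction = 4493 * 0.84 = 3774.12 kg
Calculate biogas volume:
  Biogas = VS * specific_yield = 3774.12 * 0.66
  Biogas = 2490.92 m^3

2490.92


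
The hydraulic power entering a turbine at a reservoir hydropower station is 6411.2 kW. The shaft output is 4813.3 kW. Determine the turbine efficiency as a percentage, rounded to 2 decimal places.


Turbine efficiency = (output power / input power) * 100
eta = (4813.3 / 6411.2) * 100
eta = 75.08%

75.08


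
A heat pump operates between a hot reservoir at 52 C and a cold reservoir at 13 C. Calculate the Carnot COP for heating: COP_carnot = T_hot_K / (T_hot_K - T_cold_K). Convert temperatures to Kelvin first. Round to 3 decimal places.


Convert to Kelvin:
  T_hot = 52 + 273.15 = 325.15 K
  T_cold = 13 + 273.15 = 286.15 K
Apply Carnot COP formula:
  COP = T_hot_K / (T_hot_K - T_cold_K) = 325.15 / 39.0
  COP = 8.337

8.337


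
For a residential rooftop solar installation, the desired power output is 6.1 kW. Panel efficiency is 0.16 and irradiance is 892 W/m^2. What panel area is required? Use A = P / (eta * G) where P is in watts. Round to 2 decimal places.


Convert target power to watts: P = 6.1 * 1000 = 6100.0 W
Compute denominator: eta * G = 0.16 * 892 = 142.72
Required area A = P / (eta * G) = 6100.0 / 142.72
A = 42.74 m^2

42.74


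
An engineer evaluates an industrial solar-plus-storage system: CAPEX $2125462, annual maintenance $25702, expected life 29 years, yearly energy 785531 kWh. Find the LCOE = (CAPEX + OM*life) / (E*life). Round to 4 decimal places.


Total cost = CAPEX + OM * lifetime = 2125462 + 25702 * 29 = 2125462 + 745358 = 2870820
Total generation = annual * lifetime = 785531 * 29 = 22780399 kWh
LCOE = 2870820 / 22780399
LCOE = 0.1260 $/kWh

0.1260


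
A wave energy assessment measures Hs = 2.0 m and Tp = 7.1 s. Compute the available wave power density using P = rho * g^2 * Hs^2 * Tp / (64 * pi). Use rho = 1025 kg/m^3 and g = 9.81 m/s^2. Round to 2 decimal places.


Apply wave power formula:
  g^2 = 9.81^2 = 96.2361
  Hs^2 = 2.0^2 = 4.0
  Numerator = rho * g^2 * Hs^2 * Tp = 1025 * 96.2361 * 4.0 * 7.1 = 2801432.87
  Denominator = 64 * pi = 201.0619
  P = 2801432.87 / 201.0619 = 13933.18 W/m

13933.18


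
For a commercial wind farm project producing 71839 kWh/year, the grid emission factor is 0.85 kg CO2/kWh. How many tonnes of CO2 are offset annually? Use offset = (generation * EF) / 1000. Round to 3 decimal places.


CO2 offset in kg = generation * emission_factor
CO2 offset = 71839 * 0.85 = 61063.15 kg
Convert to tonnes:
  CO2 offset = 61063.15 / 1000 = 61.063 tonnes

61.063


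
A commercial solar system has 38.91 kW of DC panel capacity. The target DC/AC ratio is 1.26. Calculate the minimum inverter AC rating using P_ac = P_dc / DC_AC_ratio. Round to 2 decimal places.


The inverter AC capacity is determined by the DC/AC ratio.
Given: P_dc = 38.91 kW, DC/AC ratio = 1.26
P_ac = P_dc / ratio = 38.91 / 1.26
P_ac = 30.88 kW

30.88


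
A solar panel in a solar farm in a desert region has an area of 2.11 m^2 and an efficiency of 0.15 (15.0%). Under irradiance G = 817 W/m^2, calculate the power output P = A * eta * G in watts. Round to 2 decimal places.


Use the solar power formula P = A * eta * G.
Given: A = 2.11 m^2, eta = 0.15, G = 817 W/m^2
P = 2.11 * 0.15 * 817
P = 258.58 W

258.58


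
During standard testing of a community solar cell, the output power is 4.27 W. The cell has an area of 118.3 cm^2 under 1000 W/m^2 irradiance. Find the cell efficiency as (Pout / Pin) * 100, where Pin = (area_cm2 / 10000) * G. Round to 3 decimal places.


First compute the input power:
  Pin = area_cm2 / 10000 * G = 118.3 / 10000 * 1000 = 11.83 W
Then compute efficiency:
  Efficiency = (Pout / Pin) * 100 = (4.27 / 11.83) * 100
  Efficiency = 36.095%

36.095


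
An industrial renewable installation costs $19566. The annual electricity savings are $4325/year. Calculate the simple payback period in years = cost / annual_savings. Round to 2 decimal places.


Simple payback period = initial cost / annual savings
Payback = 19566 / 4325
Payback = 4.52 years

4.52


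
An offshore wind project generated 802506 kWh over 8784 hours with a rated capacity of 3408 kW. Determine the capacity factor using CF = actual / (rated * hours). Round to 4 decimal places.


Capacity factor = actual output / maximum possible output
Maximum possible = rated * hours = 3408 * 8784 = 29935872 kWh
CF = 802506 / 29935872
CF = 0.0268

0.0268


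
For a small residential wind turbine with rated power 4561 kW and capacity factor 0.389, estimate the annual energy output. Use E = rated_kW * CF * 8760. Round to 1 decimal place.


Annual energy = rated_kW * capacity_factor * hours_per_year
Given: P_rated = 4561 kW, CF = 0.389, hours = 8760
E = 4561 * 0.389 * 8760
E = 15542246.0 kWh

15542246.0


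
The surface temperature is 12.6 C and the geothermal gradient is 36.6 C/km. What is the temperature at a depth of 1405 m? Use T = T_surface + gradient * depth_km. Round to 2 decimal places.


Convert depth to km: 1405 / 1000 = 1.405 km
Temperature increase = gradient * depth_km = 36.6 * 1.405 = 51.42 C
Temperature at depth = T_surface + delta_T = 12.6 + 51.42
T = 64.02 C

64.02


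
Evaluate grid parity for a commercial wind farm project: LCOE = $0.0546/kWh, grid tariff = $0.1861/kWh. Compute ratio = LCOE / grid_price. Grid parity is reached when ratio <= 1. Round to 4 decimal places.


Compare LCOE to grid price:
  LCOE = $0.0546/kWh, Grid price = $0.1861/kWh
  Ratio = LCOE / grid_price = 0.0546 / 0.1861 = 0.2934
  Grid parity achieved (ratio <= 1)? yes

0.2934


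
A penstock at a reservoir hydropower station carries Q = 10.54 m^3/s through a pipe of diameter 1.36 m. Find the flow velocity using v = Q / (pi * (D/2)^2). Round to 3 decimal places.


Compute pipe cross-sectional area:
  A = pi * (D/2)^2 = pi * (1.36/2)^2 = 1.4527 m^2
Calculate velocity:
  v = Q / A = 10.54 / 1.4527
  v = 7.256 m/s

7.256


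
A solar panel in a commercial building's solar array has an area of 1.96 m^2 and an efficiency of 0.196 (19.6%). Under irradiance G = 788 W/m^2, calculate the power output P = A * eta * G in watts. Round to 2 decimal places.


Use the solar power formula P = A * eta * G.
Given: A = 1.96 m^2, eta = 0.196, G = 788 W/m^2
P = 1.96 * 0.196 * 788
P = 302.72 W

302.72


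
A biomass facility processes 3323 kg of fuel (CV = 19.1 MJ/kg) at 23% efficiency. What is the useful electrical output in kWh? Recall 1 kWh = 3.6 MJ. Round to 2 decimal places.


Total energy = mass * CV = 3323 * 19.1 = 63469.3 MJ
Useful energy = total * eta = 63469.3 * 0.23 = 14597.94 MJ
Convert to kWh: 14597.94 / 3.6
Useful energy = 4054.98 kWh

4054.98


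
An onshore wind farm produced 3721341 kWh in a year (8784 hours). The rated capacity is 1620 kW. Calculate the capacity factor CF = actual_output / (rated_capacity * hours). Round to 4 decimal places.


Capacity factor = actual output / maximum possible output
Maximum possible = rated * hours = 1620 * 8784 = 14230080 kWh
CF = 3721341 / 14230080
CF = 0.2615

0.2615


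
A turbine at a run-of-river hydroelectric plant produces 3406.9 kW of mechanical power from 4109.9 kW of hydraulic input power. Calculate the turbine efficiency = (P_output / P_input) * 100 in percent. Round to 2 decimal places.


Turbine efficiency = (output power / input power) * 100
eta = (3406.9 / 4109.9) * 100
eta = 82.89%

82.89


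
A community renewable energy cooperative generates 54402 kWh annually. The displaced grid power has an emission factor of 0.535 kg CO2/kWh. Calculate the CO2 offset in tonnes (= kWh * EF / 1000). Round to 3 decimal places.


CO2 offset in kg = generation * emission_factor
CO2 offset = 54402 * 0.535 = 29105.07 kg
Convert to tonnes:
  CO2 offset = 29105.07 / 1000 = 29.105 tonnes

29.105


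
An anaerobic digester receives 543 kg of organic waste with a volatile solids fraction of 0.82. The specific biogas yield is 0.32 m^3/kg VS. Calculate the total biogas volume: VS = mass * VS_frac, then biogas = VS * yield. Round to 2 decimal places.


Compute volatile solids:
  VS = mass * VS_fraction = 543 * 0.82 = 445.26 kg
Calculate biogas volume:
  Biogas = VS * specific_yield = 445.26 * 0.32
  Biogas = 142.48 m^3

142.48


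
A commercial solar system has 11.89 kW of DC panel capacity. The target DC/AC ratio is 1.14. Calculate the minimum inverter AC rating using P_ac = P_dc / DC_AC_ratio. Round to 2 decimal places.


The inverter AC capacity is determined by the DC/AC ratio.
Given: P_dc = 11.89 kW, DC/AC ratio = 1.14
P_ac = P_dc / ratio = 11.89 / 1.14
P_ac = 10.43 kW

10.43


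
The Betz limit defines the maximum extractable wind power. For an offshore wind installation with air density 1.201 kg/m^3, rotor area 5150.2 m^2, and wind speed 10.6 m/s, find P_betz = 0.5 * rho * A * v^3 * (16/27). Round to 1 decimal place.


The Betz coefficient Cp_max = 16/27 = 0.5926
v^3 = 10.6^3 = 1191.016
P_betz = 0.5 * rho * A * v^3 * Cp_max
P_betz = 0.5 * 1.201 * 5150.2 * 1191.016 * 0.5926
P_betz = 2182784.8 W

2182784.8


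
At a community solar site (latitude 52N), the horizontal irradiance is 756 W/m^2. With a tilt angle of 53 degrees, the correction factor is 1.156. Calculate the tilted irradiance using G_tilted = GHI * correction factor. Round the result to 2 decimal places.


Identify the given values:
  GHI = 756 W/m^2, tilt correction factor = 1.156
Apply the formula G_tilted = GHI * factor:
  G_tilted = 756 * 1.156
  G_tilted = 873.94 W/m^2

873.94


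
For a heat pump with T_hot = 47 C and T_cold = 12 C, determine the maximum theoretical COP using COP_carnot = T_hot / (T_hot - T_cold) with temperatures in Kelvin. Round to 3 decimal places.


Convert to Kelvin:
  T_hot = 47 + 273.15 = 320.15 K
  T_cold = 12 + 273.15 = 285.15 K
Apply Carnot COP formula:
  COP = T_hot_K / (T_hot_K - T_cold_K) = 320.15 / 35.0
  COP = 9.147

9.147


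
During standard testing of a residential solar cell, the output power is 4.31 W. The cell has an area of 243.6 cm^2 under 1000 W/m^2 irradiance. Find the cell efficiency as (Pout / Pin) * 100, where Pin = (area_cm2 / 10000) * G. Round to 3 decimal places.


First compute the input power:
  Pin = area_cm2 / 10000 * G = 243.6 / 10000 * 1000 = 24.36 W
Then compute efficiency:
  Efficiency = (Pout / Pin) * 100 = (4.31 / 24.36) * 100
  Efficiency = 17.693%

17.693


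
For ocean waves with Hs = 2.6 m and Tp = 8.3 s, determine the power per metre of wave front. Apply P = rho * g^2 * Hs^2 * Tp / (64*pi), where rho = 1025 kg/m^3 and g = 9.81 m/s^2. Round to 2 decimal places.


Apply wave power formula:
  g^2 = 9.81^2 = 96.2361
  Hs^2 = 2.6^2 = 6.76
  Numerator = rho * g^2 * Hs^2 * Tp = 1025 * 96.2361 * 6.76 * 8.3 = 5534605.48
  Denominator = 64 * pi = 201.0619
  P = 5534605.48 / 201.0619 = 27526.87 W/m

27526.87


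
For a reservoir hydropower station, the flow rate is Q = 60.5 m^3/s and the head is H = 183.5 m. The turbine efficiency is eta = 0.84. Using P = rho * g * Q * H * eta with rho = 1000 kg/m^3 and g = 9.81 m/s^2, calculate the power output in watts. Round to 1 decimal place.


Apply the hydropower formula P = rho * g * Q * H * eta
rho * g = 1000 * 9.81 = 9810.0
P = 9810.0 * 60.5 * 183.5 * 0.84
P = 91482860.7 W

91482860.7


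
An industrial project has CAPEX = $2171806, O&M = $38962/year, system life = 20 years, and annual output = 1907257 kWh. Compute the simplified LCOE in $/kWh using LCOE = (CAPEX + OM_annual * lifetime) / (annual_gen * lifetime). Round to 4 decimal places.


Total cost = CAPEX + OM * lifetime = 2171806 + 38962 * 20 = 2171806 + 779240 = 2951046
Total generation = annual * lifetime = 1907257 * 20 = 38145140 kWh
LCOE = 2951046 / 38145140
LCOE = 0.0774 $/kWh

0.0774


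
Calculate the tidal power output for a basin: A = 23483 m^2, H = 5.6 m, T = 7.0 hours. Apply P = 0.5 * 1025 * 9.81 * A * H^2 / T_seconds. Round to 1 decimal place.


Convert period to seconds: T = 7.0 * 3600 = 25200.0 s
H^2 = 5.6^2 = 31.36
P = 0.5 * rho * g * A * H^2 / T
P = 0.5 * 1025 * 9.81 * 23483 * 31.36 / 25200.0
P = 146923.7 W

146923.7


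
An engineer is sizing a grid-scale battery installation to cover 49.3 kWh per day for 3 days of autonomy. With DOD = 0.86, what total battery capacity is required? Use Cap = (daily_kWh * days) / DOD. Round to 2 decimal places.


Total energy needed = daily * days = 49.3 * 3 = 147.9 kWh
Account for depth of discharge:
  Cap = total_energy / DOD = 147.9 / 0.86
  Cap = 171.98 kWh

171.98


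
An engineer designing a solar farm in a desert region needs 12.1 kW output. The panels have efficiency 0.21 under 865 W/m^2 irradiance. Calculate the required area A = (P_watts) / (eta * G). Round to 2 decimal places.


Convert target power to watts: P = 12.1 * 1000 = 12100.0 W
Compute denominator: eta * G = 0.21 * 865 = 181.65
Required area A = P / (eta * G) = 12100.0 / 181.65
A = 66.61 m^2

66.61


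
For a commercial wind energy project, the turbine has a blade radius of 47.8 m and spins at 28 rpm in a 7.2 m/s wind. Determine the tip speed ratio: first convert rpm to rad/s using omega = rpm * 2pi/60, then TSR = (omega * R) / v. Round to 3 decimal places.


Convert rotational speed to rad/s:
  omega = 28 * 2 * pi / 60 = 2.9322 rad/s
Compute tip speed:
  v_tip = omega * R = 2.9322 * 47.8 = 140.157 m/s
Tip speed ratio:
  TSR = v_tip / v_wind = 140.157 / 7.2 = 19.466

19.466


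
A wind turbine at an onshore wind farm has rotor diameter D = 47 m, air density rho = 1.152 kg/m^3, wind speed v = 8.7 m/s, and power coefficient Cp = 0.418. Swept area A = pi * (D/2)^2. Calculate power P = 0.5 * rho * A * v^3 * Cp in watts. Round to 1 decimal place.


Step 1 -- Compute swept area:
  A = pi * (D/2)^2 = pi * (47/2)^2 = 1734.94 m^2
Step 2 -- Apply wind power equation:
  P = 0.5 * rho * A * v^3 * Cp
  v^3 = 8.7^3 = 658.503
  P = 0.5 * 1.152 * 1734.94 * 658.503 * 0.418
  P = 275069.3 W

275069.3


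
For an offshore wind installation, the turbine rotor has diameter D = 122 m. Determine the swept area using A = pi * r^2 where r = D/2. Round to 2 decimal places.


Compute the rotor radius:
  r = D / 2 = 122 / 2 = 61.0 m
Calculate swept area:
  A = pi * r^2 = pi * 61.0^2
  A = 11689.87 m^2

11689.87


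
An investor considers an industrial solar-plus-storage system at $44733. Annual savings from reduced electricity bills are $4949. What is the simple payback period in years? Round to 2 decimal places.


Simple payback period = initial cost / annual savings
Payback = 44733 / 4949
Payback = 9.04 years

9.04


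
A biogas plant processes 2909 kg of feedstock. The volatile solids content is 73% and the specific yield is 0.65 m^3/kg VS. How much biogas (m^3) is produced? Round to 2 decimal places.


Compute volatile solids:
  VS = mass * VS_fraction = 2909 * 0.73 = 2123.57 kg
Calculate biogas volume:
  Biogas = VS * specific_yield = 2123.57 * 0.65
  Biogas = 1380.32 m^3

1380.32


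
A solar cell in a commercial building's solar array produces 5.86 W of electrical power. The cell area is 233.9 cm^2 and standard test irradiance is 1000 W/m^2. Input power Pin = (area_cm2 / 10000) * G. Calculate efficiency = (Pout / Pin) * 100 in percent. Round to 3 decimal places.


First compute the input power:
  Pin = area_cm2 / 10000 * G = 233.9 / 10000 * 1000 = 23.39 W
Then compute efficiency:
  Efficiency = (Pout / Pin) * 100 = (5.86 / 23.39) * 100
  Efficiency = 25.053%

25.053


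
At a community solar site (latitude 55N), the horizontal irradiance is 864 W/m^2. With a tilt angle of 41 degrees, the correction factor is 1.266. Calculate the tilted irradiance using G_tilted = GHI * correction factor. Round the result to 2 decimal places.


Identify the given values:
  GHI = 864 W/m^2, tilt correction factor = 1.266
Apply the formula G_tilted = GHI * factor:
  G_tilted = 864 * 1.266
  G_tilted = 1093.82 W/m^2

1093.82


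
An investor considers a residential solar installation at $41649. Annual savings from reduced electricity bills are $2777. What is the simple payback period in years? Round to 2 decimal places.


Simple payback period = initial cost / annual savings
Payback = 41649 / 2777
Payback = 15.00 years

15.00


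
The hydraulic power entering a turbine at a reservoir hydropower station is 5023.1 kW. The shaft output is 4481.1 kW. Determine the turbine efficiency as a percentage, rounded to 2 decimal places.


Turbine efficiency = (output power / input power) * 100
eta = (4481.1 / 5023.1) * 100
eta = 89.21%

89.21


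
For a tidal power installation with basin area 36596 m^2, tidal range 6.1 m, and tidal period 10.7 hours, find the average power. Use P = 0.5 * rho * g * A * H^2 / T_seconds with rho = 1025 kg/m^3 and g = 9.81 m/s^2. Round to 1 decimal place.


Convert period to seconds: T = 10.7 * 3600 = 38520.0 s
H^2 = 6.1^2 = 37.21
P = 0.5 * rho * g * A * H^2 / T
P = 0.5 * 1025 * 9.81 * 36596 * 37.21 / 38520.0
P = 177733.7 W

177733.7


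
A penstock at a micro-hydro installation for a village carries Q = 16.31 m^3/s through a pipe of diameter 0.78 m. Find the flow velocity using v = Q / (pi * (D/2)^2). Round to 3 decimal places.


Compute pipe cross-sectional area:
  A = pi * (D/2)^2 = pi * (0.78/2)^2 = 0.4778 m^2
Calculate velocity:
  v = Q / A = 16.31 / 0.4778
  v = 34.133 m/s

34.133


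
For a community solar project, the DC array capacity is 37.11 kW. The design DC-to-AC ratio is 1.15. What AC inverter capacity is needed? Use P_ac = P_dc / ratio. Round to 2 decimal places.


The inverter AC capacity is determined by the DC/AC ratio.
Given: P_dc = 37.11 kW, DC/AC ratio = 1.15
P_ac = P_dc / ratio = 37.11 / 1.15
P_ac = 32.27 kW

32.27


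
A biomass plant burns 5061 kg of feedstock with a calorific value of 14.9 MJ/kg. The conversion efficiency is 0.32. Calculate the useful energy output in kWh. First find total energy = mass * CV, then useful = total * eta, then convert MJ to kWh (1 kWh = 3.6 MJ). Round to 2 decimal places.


Total energy = mass * CV = 5061 * 14.9 = 75408.9 MJ
Useful energy = total * eta = 75408.9 * 0.32 = 24130.85 MJ
Convert to kWh: 24130.85 / 3.6
Useful energy = 6703.01 kWh

6703.01


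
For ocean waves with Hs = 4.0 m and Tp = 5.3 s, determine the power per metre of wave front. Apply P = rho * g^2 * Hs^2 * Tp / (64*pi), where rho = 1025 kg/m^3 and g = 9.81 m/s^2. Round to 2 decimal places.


Apply wave power formula:
  g^2 = 9.81^2 = 96.2361
  Hs^2 = 4.0^2 = 16.0
  Numerator = rho * g^2 * Hs^2 * Tp = 1025 * 96.2361 * 16.0 * 5.3 = 8364841.81
  Denominator = 64 * pi = 201.0619
  P = 8364841.81 / 201.0619 = 41603.31 W/m

41603.31


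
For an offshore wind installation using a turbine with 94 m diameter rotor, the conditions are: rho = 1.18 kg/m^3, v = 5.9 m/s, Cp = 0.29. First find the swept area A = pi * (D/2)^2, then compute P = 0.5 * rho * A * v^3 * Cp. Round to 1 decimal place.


Step 1 -- Compute swept area:
  A = pi * (D/2)^2 = pi * (94/2)^2 = 6939.78 m^2
Step 2 -- Apply wind power equation:
  P = 0.5 * rho * A * v^3 * Cp
  v^3 = 5.9^3 = 205.379
  P = 0.5 * 1.18 * 6939.78 * 205.379 * 0.29
  P = 243866.2 W

243866.2


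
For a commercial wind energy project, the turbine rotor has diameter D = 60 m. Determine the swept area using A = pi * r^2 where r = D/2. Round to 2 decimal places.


Compute the rotor radius:
  r = D / 2 = 60 / 2 = 30.0 m
Calculate swept area:
  A = pi * r^2 = pi * 30.0^2
  A = 2827.43 m^2

2827.43


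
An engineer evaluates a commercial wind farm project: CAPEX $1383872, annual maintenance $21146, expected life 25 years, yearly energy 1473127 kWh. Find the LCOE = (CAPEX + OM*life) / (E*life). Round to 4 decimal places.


Total cost = CAPEX + OM * lifetime = 1383872 + 21146 * 25 = 1383872 + 528650 = 1912522
Total generation = annual * lifetime = 1473127 * 25 = 36828175 kWh
LCOE = 1912522 / 36828175
LCOE = 0.0519 $/kWh

0.0519


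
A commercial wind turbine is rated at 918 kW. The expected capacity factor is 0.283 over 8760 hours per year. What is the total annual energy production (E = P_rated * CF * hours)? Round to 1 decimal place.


Annual energy = rated_kW * capacity_factor * hours_per_year
Given: P_rated = 918 kW, CF = 0.283, hours = 8760
E = 918 * 0.283 * 8760
E = 2275795.4 kWh

2275795.4


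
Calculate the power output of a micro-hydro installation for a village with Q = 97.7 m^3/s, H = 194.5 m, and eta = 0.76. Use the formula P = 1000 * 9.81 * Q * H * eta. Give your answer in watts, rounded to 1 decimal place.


Apply the hydropower formula P = rho * g * Q * H * eta
rho * g = 1000 * 9.81 = 9810.0
P = 9810.0 * 97.7 * 194.5 * 0.76
P = 141676157.3 W

141676157.3


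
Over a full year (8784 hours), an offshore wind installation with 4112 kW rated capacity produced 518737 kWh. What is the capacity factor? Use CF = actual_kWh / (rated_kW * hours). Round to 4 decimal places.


Capacity factor = actual output / maximum possible output
Maximum possible = rated * hours = 4112 * 8784 = 36119808 kWh
CF = 518737 / 36119808
CF = 0.0144

0.0144


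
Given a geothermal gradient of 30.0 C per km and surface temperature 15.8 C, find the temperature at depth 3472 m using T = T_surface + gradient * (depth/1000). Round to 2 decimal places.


Convert depth to km: 3472 / 1000 = 3.472 km
Temperature increase = gradient * depth_km = 30.0 * 3.472 = 104.16 C
Temperature at depth = T_surface + delta_T = 15.8 + 104.16
T = 119.96 C

119.96


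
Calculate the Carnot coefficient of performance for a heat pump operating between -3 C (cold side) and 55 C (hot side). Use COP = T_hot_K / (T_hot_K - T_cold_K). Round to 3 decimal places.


Convert to Kelvin:
  T_hot = 55 + 273.15 = 328.15 K
  T_cold = -3 + 273.15 = 270.15 K
Apply Carnot COP formula:
  COP = T_hot_K / (T_hot_K - T_cold_K) = 328.15 / 58.0
  COP = 5.658

5.658


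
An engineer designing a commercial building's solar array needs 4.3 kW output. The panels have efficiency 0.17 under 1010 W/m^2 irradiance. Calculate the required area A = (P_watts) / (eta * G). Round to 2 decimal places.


Convert target power to watts: P = 4.3 * 1000 = 4300.0 W
Compute denominator: eta * G = 0.17 * 1010 = 171.7
Required area A = P / (eta * G) = 4300.0 / 171.7
A = 25.04 m^2

25.04


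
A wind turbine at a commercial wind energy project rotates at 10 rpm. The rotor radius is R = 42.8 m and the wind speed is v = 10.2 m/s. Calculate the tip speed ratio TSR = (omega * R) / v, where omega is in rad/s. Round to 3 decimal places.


Convert rotational speed to rad/s:
  omega = 10 * 2 * pi / 60 = 1.0472 rad/s
Compute tip speed:
  v_tip = omega * R = 1.0472 * 42.8 = 44.82 m/s
Tip speed ratio:
  TSR = v_tip / v_wind = 44.82 / 10.2 = 4.394

4.394


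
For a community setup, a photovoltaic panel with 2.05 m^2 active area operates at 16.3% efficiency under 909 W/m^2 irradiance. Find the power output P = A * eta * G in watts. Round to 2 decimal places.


Use the solar power formula P = A * eta * G.
Given: A = 2.05 m^2, eta = 0.163, G = 909 W/m^2
P = 2.05 * 0.163 * 909
P = 303.74 W

303.74


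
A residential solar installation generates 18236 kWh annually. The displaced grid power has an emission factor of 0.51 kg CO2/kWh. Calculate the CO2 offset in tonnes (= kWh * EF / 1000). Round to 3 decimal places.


CO2 offset in kg = generation * emission_factor
CO2 offset = 18236 * 0.51 = 9300.36 kg
Convert to tonnes:
  CO2 offset = 9300.36 / 1000 = 9.300 tonnes

9.300


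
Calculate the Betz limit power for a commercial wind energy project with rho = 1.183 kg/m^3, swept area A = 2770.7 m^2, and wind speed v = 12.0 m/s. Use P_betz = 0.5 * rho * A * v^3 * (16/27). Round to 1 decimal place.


The Betz coefficient Cp_max = 16/27 = 0.5926
v^3 = 12.0^3 = 1728.0
P_betz = 0.5 * rho * A * v^3 * Cp_max
P_betz = 0.5 * 1.183 * 2770.7 * 1728.0 * 0.5926
P_betz = 1678201.9 W

1678201.9


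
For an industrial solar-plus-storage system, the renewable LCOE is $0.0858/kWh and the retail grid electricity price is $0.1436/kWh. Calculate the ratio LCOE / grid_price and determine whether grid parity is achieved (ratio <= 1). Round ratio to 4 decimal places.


Compare LCOE to grid price:
  LCOE = $0.0858/kWh, Grid price = $0.1436/kWh
  Ratio = LCOE / grid_price = 0.0858 / 0.1436 = 0.5975
  Grid parity achieved (ratio <= 1)? yes

0.5975


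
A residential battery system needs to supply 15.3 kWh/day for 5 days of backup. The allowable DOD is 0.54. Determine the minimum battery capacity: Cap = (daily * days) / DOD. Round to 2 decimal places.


Total energy needed = daily * days = 15.3 * 5 = 76.5 kWh
Account for depth of discharge:
  Cap = total_energy / DOD = 76.5 / 0.54
  Cap = 141.67 kWh

141.67


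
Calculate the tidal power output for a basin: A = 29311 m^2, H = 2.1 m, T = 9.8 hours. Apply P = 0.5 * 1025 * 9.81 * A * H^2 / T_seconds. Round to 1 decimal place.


Convert period to seconds: T = 9.8 * 3600 = 35280.0 s
H^2 = 2.1^2 = 4.41
P = 0.5 * rho * g * A * H^2 / T
P = 0.5 * 1025 * 9.81 * 29311 * 4.41 / 35280.0
P = 18420.6 W

18420.6


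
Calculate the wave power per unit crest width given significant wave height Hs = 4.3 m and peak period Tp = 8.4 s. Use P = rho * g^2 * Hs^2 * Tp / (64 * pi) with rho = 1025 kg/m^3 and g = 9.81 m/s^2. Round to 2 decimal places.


Apply wave power formula:
  g^2 = 9.81^2 = 96.2361
  Hs^2 = 4.3^2 = 18.49
  Numerator = rho * g^2 * Hs^2 * Tp = 1025 * 96.2361 * 18.49 * 8.4 = 15320681.26
  Denominator = 64 * pi = 201.0619
  P = 15320681.26 / 201.0619 = 76198.82 W/m

76198.82


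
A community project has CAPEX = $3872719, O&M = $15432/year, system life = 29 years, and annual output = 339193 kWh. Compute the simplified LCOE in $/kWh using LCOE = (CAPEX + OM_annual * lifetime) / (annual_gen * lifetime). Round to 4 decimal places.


Total cost = CAPEX + OM * lifetime = 3872719 + 15432 * 29 = 3872719 + 447528 = 4320247
Total generation = annual * lifetime = 339193 * 29 = 9836597 kWh
LCOE = 4320247 / 9836597
LCOE = 0.4392 $/kWh

0.4392


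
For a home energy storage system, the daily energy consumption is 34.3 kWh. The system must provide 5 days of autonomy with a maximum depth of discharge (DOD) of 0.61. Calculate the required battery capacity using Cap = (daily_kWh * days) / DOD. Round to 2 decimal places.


Total energy needed = daily * days = 34.3 * 5 = 171.5 kWh
Account for depth of discharge:
  Cap = total_energy / DOD = 171.5 / 0.61
  Cap = 281.15 kWh

281.15


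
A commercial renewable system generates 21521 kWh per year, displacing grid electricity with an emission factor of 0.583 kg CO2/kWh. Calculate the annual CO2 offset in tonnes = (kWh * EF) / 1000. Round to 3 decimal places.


CO2 offset in kg = generation * emission_factor
CO2 offset = 21521 * 0.583 = 12546.74 kg
Convert to tonnes:
  CO2 offset = 12546.74 / 1000 = 12.547 tonnes

12.547


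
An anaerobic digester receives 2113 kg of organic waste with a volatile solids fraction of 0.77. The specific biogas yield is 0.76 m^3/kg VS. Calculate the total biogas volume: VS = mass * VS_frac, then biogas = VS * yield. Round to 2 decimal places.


Compute volatile solids:
  VS = mass * VS_fraction = 2113 * 0.77 = 1627.01 kg
Calculate biogas volume:
  Biogas = VS * specific_yield = 1627.01 * 0.76
  Biogas = 1236.53 m^3

1236.53


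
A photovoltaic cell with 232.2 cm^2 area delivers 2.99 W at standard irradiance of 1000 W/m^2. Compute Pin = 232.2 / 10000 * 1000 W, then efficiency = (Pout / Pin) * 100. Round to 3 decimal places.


First compute the input power:
  Pin = area_cm2 / 10000 * G = 232.2 / 10000 * 1000 = 23.22 W
Then compute efficiency:
  Efficiency = (Pout / Pin) * 100 = (2.99 / 23.22) * 100
  Efficiency = 12.877%

12.877


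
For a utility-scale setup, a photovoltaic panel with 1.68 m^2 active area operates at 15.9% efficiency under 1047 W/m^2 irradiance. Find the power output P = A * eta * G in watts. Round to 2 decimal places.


Use the solar power formula P = A * eta * G.
Given: A = 1.68 m^2, eta = 0.159, G = 1047 W/m^2
P = 1.68 * 0.159 * 1047
P = 279.67 W

279.67


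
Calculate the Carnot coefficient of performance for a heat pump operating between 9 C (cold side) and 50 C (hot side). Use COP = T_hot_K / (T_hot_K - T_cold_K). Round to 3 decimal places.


Convert to Kelvin:
  T_hot = 50 + 273.15 = 323.15 K
  T_cold = 9 + 273.15 = 282.15 K
Apply Carnot COP formula:
  COP = T_hot_K / (T_hot_K - T_cold_K) = 323.15 / 41.0
  COP = 7.882

7.882


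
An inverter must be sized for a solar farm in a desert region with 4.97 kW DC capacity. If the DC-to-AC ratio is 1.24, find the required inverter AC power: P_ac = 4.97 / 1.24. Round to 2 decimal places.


The inverter AC capacity is determined by the DC/AC ratio.
Given: P_dc = 4.97 kW, DC/AC ratio = 1.24
P_ac = P_dc / ratio = 4.97 / 1.24
P_ac = 4.01 kW

4.01


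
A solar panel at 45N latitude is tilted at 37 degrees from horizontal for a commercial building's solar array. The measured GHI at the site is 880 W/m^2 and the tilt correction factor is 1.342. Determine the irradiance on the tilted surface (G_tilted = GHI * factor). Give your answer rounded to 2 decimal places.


Identify the given values:
  GHI = 880 W/m^2, tilt correction factor = 1.342
Apply the formula G_tilted = GHI * factor:
  G_tilted = 880 * 1.342
  G_tilted = 1180.96 W/m^2

1180.96


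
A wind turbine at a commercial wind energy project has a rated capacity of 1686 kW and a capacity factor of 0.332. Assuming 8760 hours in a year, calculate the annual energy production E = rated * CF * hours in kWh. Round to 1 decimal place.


Annual energy = rated_kW * capacity_factor * hours_per_year
Given: P_rated = 1686 kW, CF = 0.332, hours = 8760
E = 1686 * 0.332 * 8760
E = 4903427.5 kWh

4903427.5


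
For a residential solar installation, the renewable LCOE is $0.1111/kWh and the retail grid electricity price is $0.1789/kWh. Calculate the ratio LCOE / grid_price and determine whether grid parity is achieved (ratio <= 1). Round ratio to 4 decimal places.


Compare LCOE to grid price:
  LCOE = $0.1111/kWh, Grid price = $0.1789/kWh
  Ratio = LCOE / grid_price = 0.1111 / 0.1789 = 0.6210
  Grid parity achieved (ratio <= 1)? yes

0.6210


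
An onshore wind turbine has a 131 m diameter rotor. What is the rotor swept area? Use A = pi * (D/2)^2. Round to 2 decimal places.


Compute the rotor radius:
  r = D / 2 = 131 / 2 = 65.5 m
Calculate swept area:
  A = pi * r^2 = pi * 65.5^2
  A = 13478.22 m^2

13478.22


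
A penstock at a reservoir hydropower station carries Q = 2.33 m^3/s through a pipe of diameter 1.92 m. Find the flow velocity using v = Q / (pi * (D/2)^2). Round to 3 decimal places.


Compute pipe cross-sectional area:
  A = pi * (D/2)^2 = pi * (1.92/2)^2 = 2.8953 m^2
Calculate velocity:
  v = Q / A = 2.33 / 2.8953
  v = 0.805 m/s

0.805


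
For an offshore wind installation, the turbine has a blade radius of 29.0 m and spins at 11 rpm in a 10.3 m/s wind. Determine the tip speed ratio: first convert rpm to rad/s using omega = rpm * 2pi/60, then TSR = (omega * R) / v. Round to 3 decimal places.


Convert rotational speed to rad/s:
  omega = 11 * 2 * pi / 60 = 1.1519 rad/s
Compute tip speed:
  v_tip = omega * R = 1.1519 * 29.0 = 33.406 m/s
Tip speed ratio:
  TSR = v_tip / v_wind = 33.406 / 10.3 = 3.243

3.243


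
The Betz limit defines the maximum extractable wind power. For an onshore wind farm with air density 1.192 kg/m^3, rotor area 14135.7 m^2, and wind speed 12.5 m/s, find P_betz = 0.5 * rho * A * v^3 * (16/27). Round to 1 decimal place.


The Betz coefficient Cp_max = 16/27 = 0.5926
v^3 = 12.5^3 = 1953.125
P_betz = 0.5 * rho * A * v^3 * Cp_max
P_betz = 0.5 * 1.192 * 14135.7 * 1953.125 * 0.5926
P_betz = 9751015.3 W

9751015.3


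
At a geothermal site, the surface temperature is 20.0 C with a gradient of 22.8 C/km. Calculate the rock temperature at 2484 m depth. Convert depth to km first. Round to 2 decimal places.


Convert depth to km: 2484 / 1000 = 2.484 km
Temperature increase = gradient * depth_km = 22.8 * 2.484 = 56.64 C
Temperature at depth = T_surface + delta_T = 20.0 + 56.64
T = 76.64 C

76.64
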